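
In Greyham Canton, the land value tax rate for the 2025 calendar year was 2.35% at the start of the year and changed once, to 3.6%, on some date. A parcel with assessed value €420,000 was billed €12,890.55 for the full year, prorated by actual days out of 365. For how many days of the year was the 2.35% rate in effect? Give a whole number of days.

155 days

Let d = days at the first rate; then 365 − d days at the second rate.
€420,000 × [2.35%·d + 3.6%·(365−d)] / 365 = €12,890.55
Solving gives d = 155, so the new rate took effect on June 5, 2025.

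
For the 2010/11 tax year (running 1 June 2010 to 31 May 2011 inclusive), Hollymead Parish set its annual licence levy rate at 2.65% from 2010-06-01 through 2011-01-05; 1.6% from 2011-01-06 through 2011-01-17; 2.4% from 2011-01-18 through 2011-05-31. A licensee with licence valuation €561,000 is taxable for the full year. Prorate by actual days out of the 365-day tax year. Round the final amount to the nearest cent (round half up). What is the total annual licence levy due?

€14,157.95

2010-06-01 to 2011-01-05: 219 days at 2.65% → €561,000 × 2.65% × 219/365 = €8,919.9000
2011-01-06 to 2011-01-17: 12 days at 1.6% → €561,000 × 1.6% × 12/365 = €295.1014
2011-01-18 to 2011-05-31: 134 days at 2.4% → €561,000 × 2.4% × 134/365 = €4,942.9479
Total = €14,157.9493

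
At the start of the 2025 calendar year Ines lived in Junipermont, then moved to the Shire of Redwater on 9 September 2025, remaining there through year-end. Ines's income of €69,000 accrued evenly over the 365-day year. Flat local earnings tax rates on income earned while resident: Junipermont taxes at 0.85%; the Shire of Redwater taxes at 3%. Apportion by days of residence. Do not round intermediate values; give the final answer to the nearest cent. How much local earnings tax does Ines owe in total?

€1,049.84

Junipermont, 1 January – 8 September 2025: 251 days → €69,000 × 0.85% × 251/365 = €403.3192
The Shire of Redwater, 9 September – 31 December 2025: 114 days → €69,000 × 3% × 114/365 = €646.5205
Total = €1,049.8397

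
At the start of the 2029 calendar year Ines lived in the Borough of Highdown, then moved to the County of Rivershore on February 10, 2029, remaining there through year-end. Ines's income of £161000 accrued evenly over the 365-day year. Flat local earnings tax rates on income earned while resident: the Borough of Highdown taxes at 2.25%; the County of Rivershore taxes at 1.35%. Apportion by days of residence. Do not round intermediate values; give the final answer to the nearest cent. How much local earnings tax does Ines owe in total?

The Borough of Highdown, January 1 – February 9, 2029: 40 days → £161000 × 2.25% × 40/365 = £396.9863
The County of Rivershore, February 10 – December 31, 2029: 325 days → £161000 × 1.35% × 325/365 = £1935.3082
Total = £2332.2945

£2332.29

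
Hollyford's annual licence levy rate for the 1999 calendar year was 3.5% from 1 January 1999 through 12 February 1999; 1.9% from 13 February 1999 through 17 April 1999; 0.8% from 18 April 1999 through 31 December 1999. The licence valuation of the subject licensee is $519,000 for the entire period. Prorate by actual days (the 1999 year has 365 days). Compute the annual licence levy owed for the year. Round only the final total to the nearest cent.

$6,803.88

1 January – 12 February 1999: 43 days at 3.5% → $519,000 × 3.5% × 43/365 = $2,139.9863
13 February – 17 April 1999: 64 days at 1.9% → $519,000 × 1.9% × 64/365 = $1,729.0521
18 April – 31 December 1999: 258 days at 0.8% → $519,000 × 0.8% × 258/365 = $2,934.8384
Total = $6,803.8767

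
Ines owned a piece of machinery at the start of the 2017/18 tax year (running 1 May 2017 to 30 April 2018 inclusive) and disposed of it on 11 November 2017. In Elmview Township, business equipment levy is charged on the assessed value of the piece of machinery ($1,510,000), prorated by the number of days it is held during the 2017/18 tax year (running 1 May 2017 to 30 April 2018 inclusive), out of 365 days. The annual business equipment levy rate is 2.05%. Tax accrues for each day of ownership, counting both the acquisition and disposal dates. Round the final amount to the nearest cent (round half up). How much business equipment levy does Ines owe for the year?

Days held (1 May – 11 November 2017): 195 out of 365
Tax = $1,510,000 × 2.05% × 195/365 = $16,537.6027

$16,537.60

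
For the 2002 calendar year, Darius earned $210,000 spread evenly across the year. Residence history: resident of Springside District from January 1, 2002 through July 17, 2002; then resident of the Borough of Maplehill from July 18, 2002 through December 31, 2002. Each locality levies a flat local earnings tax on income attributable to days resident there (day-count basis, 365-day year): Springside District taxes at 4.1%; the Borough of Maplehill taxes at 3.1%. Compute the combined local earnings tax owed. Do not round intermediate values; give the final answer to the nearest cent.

Springside District, January 1 – July 17, 2002: 198 days → $210,000 × 4.1% × 198/365 = $4,670.6301
The Borough of Maplehill, July 18 – December 31, 2002: 167 days → $210,000 × 3.1% × 167/365 = $2,978.5479
Total = $7,649.1781

$7,649.18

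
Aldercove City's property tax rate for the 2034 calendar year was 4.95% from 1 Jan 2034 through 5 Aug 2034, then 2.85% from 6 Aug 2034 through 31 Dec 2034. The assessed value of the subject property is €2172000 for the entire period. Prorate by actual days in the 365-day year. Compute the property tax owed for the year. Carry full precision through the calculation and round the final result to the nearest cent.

1 Jan – 5 Aug 2034: 217 days at 4.95% → €2172000 × 4.95% × 217/365 = €63919.2822
6 Aug – 31 Dec 2034: 148 days at 2.85% → €2172000 × 2.85% × 148/365 = €25099.9890
Total = €89019.2712

€89019.27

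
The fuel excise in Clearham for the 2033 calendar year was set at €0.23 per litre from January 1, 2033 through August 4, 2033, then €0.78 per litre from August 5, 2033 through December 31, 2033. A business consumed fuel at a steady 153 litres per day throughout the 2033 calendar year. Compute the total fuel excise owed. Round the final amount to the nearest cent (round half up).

€25382.70

January 1 – August 4, 2033: 216 days × 153 litres/day = 33,048 litres at €0.23/litre → €7601.04
August 5 – December 31, 2033: 149 days × 153 litres/day = 22,797 litres at €0.78/litre → €17781.66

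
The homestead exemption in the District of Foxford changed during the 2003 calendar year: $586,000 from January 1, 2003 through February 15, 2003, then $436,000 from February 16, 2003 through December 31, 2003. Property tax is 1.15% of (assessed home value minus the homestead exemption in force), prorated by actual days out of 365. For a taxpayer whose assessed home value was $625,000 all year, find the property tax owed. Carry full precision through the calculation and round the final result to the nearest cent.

January 1 – February 15, 2003: 46 days, exemption $586,000 → ($625,000 − $586,000) × 1.15% × 46/365 = $56.5233
February 16 – December 31, 2003: 319 days, exemption $436,000 → ($625,000 − $436,000) × 1.15% × 319/365 = $1,899.5795
Total = $1,956.1027

$1,956.10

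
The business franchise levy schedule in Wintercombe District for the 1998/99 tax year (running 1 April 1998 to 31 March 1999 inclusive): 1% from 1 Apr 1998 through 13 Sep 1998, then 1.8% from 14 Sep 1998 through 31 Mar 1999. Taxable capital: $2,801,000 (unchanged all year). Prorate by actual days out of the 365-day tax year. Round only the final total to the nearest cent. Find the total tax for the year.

1 Apr – 13 Sep 1998: 166 days at 1% → $2,801,000 × 1% × 166/365 = $12,738.7945
14 Sep 1998 – 31 Mar 1999: 199 days at 1.8% → $2,801,000 × 1.8% × 199/365 = $27,488.1699
Total = $40,226.9644

$40,226.96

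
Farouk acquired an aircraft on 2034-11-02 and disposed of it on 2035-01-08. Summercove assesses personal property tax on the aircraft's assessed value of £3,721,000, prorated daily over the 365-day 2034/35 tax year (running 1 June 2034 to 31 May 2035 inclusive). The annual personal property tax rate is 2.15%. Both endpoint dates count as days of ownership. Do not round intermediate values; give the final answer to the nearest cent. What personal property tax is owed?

£14,904.39

Days held (2034-11-02 to 2035-01-08): 68 out of 365
Tax = £3,721,000 × 2.15% × 68/365 = £14,904.3890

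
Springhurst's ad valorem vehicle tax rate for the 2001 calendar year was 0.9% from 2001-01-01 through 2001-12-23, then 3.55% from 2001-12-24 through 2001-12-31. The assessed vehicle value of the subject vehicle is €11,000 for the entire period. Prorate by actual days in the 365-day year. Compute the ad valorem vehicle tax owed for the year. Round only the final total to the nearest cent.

€105.39

2001-01-01 to 2001-12-23: 357 days at 0.9% → €11,000 × 0.9% × 357/365 = €96.8301
2001-12-24 to 2001-12-31: 8 days at 3.55% → €11,000 × 3.55% × 8/365 = €8.5589
Total = €105.3890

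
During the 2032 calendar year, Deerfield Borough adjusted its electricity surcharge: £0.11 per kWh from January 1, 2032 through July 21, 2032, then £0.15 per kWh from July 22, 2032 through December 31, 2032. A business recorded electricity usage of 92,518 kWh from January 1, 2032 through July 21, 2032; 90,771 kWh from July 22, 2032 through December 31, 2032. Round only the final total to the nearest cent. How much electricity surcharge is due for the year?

January 1 – July 21, 2032: 92,518 kWh at £0.11/kWh → £10,176.98
July 22 – December 31, 2032: 90,771 kWh at £0.15/kWh → £13,615.65

£23,792.63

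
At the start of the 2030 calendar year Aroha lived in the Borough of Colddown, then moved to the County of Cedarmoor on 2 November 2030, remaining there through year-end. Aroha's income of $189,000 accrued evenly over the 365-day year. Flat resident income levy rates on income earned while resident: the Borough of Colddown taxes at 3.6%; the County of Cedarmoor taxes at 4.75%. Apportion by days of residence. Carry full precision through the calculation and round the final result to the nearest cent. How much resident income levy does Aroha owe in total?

The Borough of Colddown, 1 January – 1 November 2030: 305 days → $189,000 × 3.6% × 305/365 = $5,685.5342
The County of Cedarmoor, 2 November – 31 December 2030: 60 days → $189,000 × 4.75% × 60/365 = $1,475.7534
Total = $7,161.2877

$7,161.29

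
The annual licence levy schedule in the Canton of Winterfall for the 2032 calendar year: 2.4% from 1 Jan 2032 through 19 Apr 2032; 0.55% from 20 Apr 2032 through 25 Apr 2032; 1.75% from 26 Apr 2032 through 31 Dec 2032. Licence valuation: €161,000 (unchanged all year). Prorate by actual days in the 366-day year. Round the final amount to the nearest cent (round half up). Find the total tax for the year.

€3,100.35

1 Jan – 19 Apr 2032: 110 days at 2.4% → €161,000 × 2.4% × 110/366 = €1,161.3115
20 Apr – 25 Apr 2032: 6 days at 0.55% → €161,000 × 0.55% × 6/366 = €14.5164
26 Apr – 31 Dec 2032: 250 days at 1.75% → €161,000 × 1.75% × 250/366 = €1,924.5219
Total = €3,100.3497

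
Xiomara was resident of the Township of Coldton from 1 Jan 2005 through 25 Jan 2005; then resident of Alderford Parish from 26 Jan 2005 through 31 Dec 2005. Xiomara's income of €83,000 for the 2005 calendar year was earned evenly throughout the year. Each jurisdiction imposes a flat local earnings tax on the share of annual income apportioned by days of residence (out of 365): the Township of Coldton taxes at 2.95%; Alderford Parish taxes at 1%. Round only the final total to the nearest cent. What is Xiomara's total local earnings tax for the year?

€940.86

The Township of Coldton, 1 Jan – 25 Jan 2005: 25 days → €83,000 × 2.95% × 25/365 = €167.7055
Alderford Parish, 26 Jan – 31 Dec 2005: 340 days → €83,000 × 1% × 340/365 = €773.1507
Total = €940.8562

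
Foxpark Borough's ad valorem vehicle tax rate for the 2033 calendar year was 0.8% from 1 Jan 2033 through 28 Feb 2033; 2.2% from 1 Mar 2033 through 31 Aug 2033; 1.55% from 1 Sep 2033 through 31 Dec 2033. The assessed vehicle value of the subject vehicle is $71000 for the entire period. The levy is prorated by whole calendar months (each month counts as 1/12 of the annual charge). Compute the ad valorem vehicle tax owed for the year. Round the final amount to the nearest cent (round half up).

$1242.50

1 Jan – 28 Feb 2033: 2 months at 0.8% → $71000 × 0.8% × 2/12 = $94.6667
1 Mar – 31 Aug 2033: 6 months at 2.2% → $71000 × 2.2% × 6/12 = $781.0000
1 Sep – 31 Dec 2033: 4 months at 1.55% → $71000 × 1.55% × 4/12 = $366.8333
Total = $1242.5000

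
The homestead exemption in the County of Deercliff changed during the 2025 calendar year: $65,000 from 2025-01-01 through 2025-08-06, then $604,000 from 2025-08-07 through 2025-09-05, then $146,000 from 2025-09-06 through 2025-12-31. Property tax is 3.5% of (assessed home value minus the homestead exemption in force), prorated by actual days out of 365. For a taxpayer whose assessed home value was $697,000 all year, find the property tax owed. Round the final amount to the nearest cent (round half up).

$19,660.70

2025-01-01 to 2025-08-06: 218 days, exemption $65,000 → ($697,000 − $65,000) × 3.5% × 218/365 = $13,211.3973
2025-08-07 to 2025-09-05: 30 days, exemption $604,000 → ($697,000 − $604,000) × 3.5% × 30/365 = $267.5342
2025-09-06 to 2025-12-31: 117 days, exemption $146,000 → ($697,000 − $146,000) × 3.5% × 117/365 = $6,181.7671
Total = $19,660.6986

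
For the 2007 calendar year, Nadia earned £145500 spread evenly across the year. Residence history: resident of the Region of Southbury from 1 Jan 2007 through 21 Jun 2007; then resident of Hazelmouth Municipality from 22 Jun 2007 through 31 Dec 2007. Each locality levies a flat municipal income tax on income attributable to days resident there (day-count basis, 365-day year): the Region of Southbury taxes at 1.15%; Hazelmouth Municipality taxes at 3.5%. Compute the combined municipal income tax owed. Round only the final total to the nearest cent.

The Region of Southbury, 1 Jan – 21 Jun 2007: 172 days → £145500 × 1.15% × 172/365 = £788.4904
Hazelmouth Municipality, 22 Jun – 31 Dec 2007: 193 days → £145500 × 3.5% × 193/365 = £2692.7466
Total = £3481.2370

£3481.24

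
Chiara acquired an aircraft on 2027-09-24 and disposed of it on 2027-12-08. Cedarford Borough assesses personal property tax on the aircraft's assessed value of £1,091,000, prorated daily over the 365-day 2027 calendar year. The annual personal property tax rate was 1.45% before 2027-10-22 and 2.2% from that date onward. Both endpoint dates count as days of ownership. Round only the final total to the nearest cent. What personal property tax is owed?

2027-09-24 to 2027-10-21: 28 days at 1.45% → £1,091,000 × 1.45% × 28/365 = £1,213.5507
2027-10-22 to 2027-12-08: 48 days at 2.2% → £1,091,000 × 2.2% × 48/365 = £3,156.4274
Total = £4,369.9781

£4,369.98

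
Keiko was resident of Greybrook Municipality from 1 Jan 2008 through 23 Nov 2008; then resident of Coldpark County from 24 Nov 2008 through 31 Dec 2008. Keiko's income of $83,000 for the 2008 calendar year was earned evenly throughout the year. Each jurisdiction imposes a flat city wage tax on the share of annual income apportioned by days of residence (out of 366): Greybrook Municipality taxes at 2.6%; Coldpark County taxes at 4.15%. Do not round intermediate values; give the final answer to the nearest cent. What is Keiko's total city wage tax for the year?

Greybrook Municipality, 1 Jan – 23 Nov 2008: 328 days → $83,000 × 2.6% × 328/366 = $1,933.9454
Coldpark County, 24 Nov – 31 Dec 2008: 38 days → $83,000 × 4.15% × 38/366 = $357.6257
Total = $2,291.5710

$2,291.57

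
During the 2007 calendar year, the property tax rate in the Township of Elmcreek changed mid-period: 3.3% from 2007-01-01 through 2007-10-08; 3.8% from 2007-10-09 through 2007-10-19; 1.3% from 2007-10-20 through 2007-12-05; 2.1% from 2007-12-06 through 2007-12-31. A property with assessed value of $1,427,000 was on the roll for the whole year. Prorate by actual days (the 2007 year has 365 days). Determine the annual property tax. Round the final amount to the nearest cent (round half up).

$42,411.22

2007-01-01 to 2007-10-08: 281 days at 3.3% → $1,427,000 × 3.3% × 281/365 = $36,253.6192
2007-10-09 to 2007-10-19: 11 days at 3.8% → $1,427,000 × 3.8% × 11/365 = $1,634.2082
2007-10-20 to 2007-12-05: 47 days at 1.3% → $1,427,000 × 1.3% × 47/365 = $2,388.7589
2007-12-06 to 2007-12-31: 26 days at 2.1% → $1,427,000 × 2.1% × 26/365 = $2,134.6356
Total = $42,411.2219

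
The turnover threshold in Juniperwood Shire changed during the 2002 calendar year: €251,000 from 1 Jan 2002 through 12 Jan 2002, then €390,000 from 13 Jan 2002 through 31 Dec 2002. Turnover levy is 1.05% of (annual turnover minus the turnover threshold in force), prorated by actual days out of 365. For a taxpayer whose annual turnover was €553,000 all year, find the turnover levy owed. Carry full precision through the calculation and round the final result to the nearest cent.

1 Jan – 12 Jan 2002: 12 days, exemption €251,000 → (€553,000 − €251,000) × 1.05% × 12/365 = €104.2521
13 Jan – 31 Dec 2002: 353 days, exemption €390,000 → (€553,000 − €390,000) × 1.05% × 353/365 = €1,655.2315
Total = €1,759.4836

€1,759.48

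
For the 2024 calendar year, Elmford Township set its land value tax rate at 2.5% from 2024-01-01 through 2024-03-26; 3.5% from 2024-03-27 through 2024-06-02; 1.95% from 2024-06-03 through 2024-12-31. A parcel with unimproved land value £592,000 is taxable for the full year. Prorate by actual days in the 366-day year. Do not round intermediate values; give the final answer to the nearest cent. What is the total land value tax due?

2024-01-01 to 2024-03-26: 86 days at 2.5% → £592,000 × 2.5% × 86/366 = £3,477.5956
2024-03-27 to 2024-06-02: 68 days at 3.5% → £592,000 × 3.5% × 68/366 = £3,849.6175
2024-06-03 to 2024-12-31: 212 days at 1.95% → £592,000 × 1.95% × 212/366 = £6,686.6885
Total = £14,013.9016

£14,013.90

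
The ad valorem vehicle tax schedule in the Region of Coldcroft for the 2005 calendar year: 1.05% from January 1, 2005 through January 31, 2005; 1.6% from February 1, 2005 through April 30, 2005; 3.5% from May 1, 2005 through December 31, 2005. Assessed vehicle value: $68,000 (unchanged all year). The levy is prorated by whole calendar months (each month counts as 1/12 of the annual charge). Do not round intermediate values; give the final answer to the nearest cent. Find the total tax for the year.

$1,918.17

January 1 – January 31, 2005: 1 month at 1.05% → $68,000 × 1.05% × 1/12 = $59.5000
February 1 – April 30, 2005: 3 months at 1.6% → $68,000 × 1.6% × 3/12 = $272.0000
May 1 – December 31, 2005: 8 months at 3.5% → $68,000 × 3.5% × 8/12 = $1,586.6667
Total = $1,918.1667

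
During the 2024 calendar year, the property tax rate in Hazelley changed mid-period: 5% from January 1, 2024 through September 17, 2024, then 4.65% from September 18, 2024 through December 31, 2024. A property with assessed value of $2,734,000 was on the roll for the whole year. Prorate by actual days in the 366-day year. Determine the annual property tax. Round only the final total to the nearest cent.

January 1 – September 17, 2024: 261 days at 5% → $2,734,000 × 5% × 261/366 = $97,482.7869
September 18 – December 31, 2024: 105 days at 4.65% → $2,734,000 × 4.65% × 105/366 = $36,472.0082
Total = $133,954.7951

$133,954.80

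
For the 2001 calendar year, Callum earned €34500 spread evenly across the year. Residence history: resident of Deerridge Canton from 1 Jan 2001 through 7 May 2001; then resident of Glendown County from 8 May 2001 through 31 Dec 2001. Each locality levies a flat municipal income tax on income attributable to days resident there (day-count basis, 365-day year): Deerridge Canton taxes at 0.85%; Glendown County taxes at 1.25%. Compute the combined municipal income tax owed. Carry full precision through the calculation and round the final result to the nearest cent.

Deerridge Canton, 1 Jan – 7 May 2001: 127 days → €34500 × 0.85% × 127/365 = €102.0349
Glendown County, 8 May – 31 Dec 2001: 238 days → €34500 × 1.25% × 238/365 = €281.1986
Total = €383.2336

€383.23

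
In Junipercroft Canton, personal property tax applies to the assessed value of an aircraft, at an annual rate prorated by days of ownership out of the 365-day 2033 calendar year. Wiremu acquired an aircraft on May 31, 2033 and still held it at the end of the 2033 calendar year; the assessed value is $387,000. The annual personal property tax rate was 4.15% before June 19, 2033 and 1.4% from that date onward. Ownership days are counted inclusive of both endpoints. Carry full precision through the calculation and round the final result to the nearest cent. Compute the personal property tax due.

May 31 – June 18, 2033: 19 days at 4.15% → $387,000 × 4.15% × 19/365 = $836.0260
June 19 – December 31, 2033: 196 days at 1.4% → $387,000 × 1.4% × 196/365 = $2,909.3918
Total = $3,745.4178

$3,745.42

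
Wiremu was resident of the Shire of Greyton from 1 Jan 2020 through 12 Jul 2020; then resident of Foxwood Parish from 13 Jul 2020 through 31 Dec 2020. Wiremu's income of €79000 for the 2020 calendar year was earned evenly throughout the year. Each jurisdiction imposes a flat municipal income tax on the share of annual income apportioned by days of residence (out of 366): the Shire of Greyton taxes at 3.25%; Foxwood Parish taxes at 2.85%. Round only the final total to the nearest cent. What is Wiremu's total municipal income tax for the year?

The Shire of Greyton, 1 Jan – 12 Jul 2020: 194 days → €79000 × 3.25% × 194/366 = €1360.9153
Foxwood Parish, 13 Jul – 31 Dec 2020: 172 days → €79000 × 2.85% × 172/366 = €1058.0820
Total = €2418.9973

€2419.00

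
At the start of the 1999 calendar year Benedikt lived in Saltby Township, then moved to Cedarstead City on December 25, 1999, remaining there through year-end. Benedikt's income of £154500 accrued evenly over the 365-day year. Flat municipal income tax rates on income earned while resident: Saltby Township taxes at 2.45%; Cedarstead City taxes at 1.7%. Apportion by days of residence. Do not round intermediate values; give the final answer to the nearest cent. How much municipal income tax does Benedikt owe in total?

Saltby Township, January 1 – December 24, 1999: 358 days → £154500 × 2.45% × 358/365 = £3712.6562
Cedarstead City, December 25 – December 31, 1999: 7 days → £154500 × 1.7% × 7/365 = £50.3712
Total = £3763.0274

£3763.03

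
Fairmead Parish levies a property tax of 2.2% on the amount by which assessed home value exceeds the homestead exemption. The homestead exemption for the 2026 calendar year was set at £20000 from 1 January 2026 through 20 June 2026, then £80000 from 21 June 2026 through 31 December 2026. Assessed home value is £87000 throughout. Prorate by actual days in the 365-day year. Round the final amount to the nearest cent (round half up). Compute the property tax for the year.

1 January – 20 June 2026: 171 days, exemption £20000 → (£87000 − £20000) × 2.2% × 171/365 = £690.5589
21 June – 31 December 2026: 194 days, exemption £80000 → (£87000 − £80000) × 2.2% × 194/365 = £81.8521
Total = £772.4110

£772.41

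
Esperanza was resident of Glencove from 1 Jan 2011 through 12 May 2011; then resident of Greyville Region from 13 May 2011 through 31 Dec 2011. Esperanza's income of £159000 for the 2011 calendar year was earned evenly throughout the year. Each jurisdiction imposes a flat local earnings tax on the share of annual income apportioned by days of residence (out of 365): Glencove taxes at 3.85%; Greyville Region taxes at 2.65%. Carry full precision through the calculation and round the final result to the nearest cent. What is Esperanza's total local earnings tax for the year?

£4903.52

Glencove, 1 Jan – 12 May 2011: 132 days → £159000 × 3.85% × 132/365 = £2213.8027
Greyville Region, 13 May – 31 Dec 2011: 233 days → £159000 × 2.65% × 233/365 = £2689.7137
Total = £4903.5164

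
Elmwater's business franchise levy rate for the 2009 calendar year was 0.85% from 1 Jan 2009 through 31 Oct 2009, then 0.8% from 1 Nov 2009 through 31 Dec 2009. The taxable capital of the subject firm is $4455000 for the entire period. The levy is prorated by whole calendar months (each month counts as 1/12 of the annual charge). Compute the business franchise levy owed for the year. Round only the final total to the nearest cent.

1 Jan – 31 Oct 2009: 10 months at 0.85% → $4455000 × 0.85% × 10/12 = $31556.2500
1 Nov – 31 Dec 2009: 2 months at 0.8% → $4455000 × 0.8% × 2/12 = $5940.0000
Total = $37496.2500

$37496.25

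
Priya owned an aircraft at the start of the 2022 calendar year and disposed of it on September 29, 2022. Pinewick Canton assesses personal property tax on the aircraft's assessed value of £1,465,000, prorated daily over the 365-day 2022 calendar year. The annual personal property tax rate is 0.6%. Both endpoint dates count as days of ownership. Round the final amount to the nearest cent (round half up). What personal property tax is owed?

£6,550.36

Days held (January 1 – September 29, 2022): 272 out of 365
Tax = £1,465,000 × 0.6% × 272/365 = £6,550.3562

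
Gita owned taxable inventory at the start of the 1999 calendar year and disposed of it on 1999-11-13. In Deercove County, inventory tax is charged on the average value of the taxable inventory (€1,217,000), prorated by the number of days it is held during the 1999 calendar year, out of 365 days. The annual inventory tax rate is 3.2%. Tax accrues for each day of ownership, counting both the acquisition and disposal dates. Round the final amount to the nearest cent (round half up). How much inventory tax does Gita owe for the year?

€33,822.60

Days held (1999-01-01 to 1999-11-13): 317 out of 365
Tax = €1,217,000 × 3.2% × 317/365 = €33,822.5973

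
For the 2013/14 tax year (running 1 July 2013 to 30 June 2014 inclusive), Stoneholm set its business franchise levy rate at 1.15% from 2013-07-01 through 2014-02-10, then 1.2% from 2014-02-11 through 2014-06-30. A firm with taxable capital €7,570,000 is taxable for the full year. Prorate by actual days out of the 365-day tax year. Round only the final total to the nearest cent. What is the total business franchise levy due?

€88,506.78

2013-07-01 to 2014-02-10: 225 days at 1.15% → €7,570,000 × 1.15% × 225/365 = €53,664.0411
2014-02-11 to 2014-06-30: 140 days at 1.2% → €7,570,000 × 1.2% × 140/365 = €34,842.7397
Total = €88,506.7808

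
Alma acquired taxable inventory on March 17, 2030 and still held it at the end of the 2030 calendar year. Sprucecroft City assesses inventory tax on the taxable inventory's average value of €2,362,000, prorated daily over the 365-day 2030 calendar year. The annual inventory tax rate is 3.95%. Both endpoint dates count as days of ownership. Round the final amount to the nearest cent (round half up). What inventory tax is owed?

Days held (March 17 – December 31, 2030): 290 out of 365
Tax = €2,362,000 × 3.95% × 290/365 = €74,127.9726

€74,127.97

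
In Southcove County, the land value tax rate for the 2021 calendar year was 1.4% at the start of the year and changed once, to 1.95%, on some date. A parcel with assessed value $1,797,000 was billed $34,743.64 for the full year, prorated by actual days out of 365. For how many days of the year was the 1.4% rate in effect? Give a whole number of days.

11 days

Let d = days at the first rate; then 365 − d days at the second rate.
$1,797,000 × [1.4%·d + 1.95%·(365−d)] / 365 = $34,743.64
Solving gives d = 11, so the new rate took effect on 12 January 2021.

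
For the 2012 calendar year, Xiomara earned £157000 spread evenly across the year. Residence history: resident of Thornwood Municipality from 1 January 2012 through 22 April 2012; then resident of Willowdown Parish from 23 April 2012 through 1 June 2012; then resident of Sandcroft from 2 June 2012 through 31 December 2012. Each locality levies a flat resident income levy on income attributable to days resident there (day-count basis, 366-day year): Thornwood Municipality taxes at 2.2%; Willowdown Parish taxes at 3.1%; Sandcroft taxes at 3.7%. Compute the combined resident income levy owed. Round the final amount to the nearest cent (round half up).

Thornwood Municipality, 1 January – 22 April 2012: 113 days → £157000 × 2.2% × 113/366 = £1066.3989
Willowdown Parish, 23 April – 1 June 2012: 40 days → £157000 × 3.1% × 40/366 = £531.9126
Sandcroft, 2 June – 31 December 2012: 213 days → £157000 × 3.7% × 213/366 = £3380.6475
Total = £4978.9590

£4978.96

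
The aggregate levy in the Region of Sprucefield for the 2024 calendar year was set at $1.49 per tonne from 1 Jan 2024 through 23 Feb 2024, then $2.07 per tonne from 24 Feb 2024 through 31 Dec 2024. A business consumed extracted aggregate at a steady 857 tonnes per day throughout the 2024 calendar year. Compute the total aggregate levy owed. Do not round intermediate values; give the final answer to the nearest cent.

1 Jan – 23 Feb 2024: 54 days × 857 tonnes/day = 46,278 tonnes at $1.49/tonne → $68954.22
24 Feb – 31 Dec 2024: 312 days × 857 tonnes/day = 267,384 tonnes at $2.07/tonne → $553484.88

$622439.10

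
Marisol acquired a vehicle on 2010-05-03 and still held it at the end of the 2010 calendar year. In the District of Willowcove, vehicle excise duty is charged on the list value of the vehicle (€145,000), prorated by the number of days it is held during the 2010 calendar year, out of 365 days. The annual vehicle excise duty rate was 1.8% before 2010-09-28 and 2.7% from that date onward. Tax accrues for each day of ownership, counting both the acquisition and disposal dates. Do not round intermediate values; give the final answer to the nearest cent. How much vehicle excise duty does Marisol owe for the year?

2010-05-03 to 2010-09-27: 148 days at 1.8% → €145,000 × 1.8% × 148/365 = €1,058.3014
2010-09-28 to 2010-12-31: 95 days at 2.7% → €145,000 × 2.7% × 95/365 = €1,018.9726
Total = €2,077.2740

€2,077.27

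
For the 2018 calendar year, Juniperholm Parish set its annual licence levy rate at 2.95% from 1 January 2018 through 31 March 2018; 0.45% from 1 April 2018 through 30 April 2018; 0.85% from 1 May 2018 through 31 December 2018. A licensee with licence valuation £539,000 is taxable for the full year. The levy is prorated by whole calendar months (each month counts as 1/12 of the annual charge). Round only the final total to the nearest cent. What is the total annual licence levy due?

1 January – 31 March 2018: 3 months at 2.95% → £539,000 × 2.95% × 3/12 = £3,975.1250
1 April – 30 April 2018: 1 month at 0.45% → £539,000 × 0.45% × 1/12 = £202.1250
1 May – 31 December 2018: 8 months at 0.85% → £539,000 × 0.85% × 8/12 = £3,054.3333
Total = £7,231.5833

£7,231.58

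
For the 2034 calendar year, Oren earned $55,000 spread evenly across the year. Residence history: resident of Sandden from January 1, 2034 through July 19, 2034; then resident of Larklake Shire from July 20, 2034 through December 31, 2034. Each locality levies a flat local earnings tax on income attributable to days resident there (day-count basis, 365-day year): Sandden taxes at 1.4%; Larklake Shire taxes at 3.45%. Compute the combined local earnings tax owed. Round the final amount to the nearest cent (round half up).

Sandden, January 1 – July 19, 2034: 200 days → $55,000 × 1.4% × 200/365 = $421.9178
Larklake Shire, July 20 – December 31, 2034: 165 days → $55,000 × 3.45% × 165/365 = $857.7740
Total = $1,279.6918

$1,279.69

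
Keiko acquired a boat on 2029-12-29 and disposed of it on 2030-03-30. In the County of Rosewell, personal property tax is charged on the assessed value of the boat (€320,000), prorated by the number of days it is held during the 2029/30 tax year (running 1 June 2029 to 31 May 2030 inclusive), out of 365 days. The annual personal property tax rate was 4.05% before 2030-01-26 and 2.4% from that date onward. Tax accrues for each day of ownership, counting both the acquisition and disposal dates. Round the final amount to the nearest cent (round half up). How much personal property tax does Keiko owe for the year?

2029-12-29 to 2030-01-25: 28 days at 4.05% → €320,000 × 4.05% × 28/365 = €994.1918
2030-01-26 to 2030-03-30: 64 days at 2.4% → €320,000 × 2.4% × 64/365 = €1,346.6301
Total = €2,340.8219

€2,340.82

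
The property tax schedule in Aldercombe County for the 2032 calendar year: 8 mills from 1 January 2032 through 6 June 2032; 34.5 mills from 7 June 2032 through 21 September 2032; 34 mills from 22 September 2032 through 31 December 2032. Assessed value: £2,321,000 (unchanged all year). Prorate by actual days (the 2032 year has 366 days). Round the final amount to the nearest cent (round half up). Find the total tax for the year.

1 January – 6 June 2032: 158 days at 8 mills → £2,321,000 × 0.8% × 158/366 = £8,015.6940
7 June – 21 September 2032: 107 days at 34.5 mills → £2,321,000 × 3.45% × 107/366 = £23,409.7582
22 September – 31 December 2032: 101 days at 34 mills → £2,321,000 × 3.4% × 101/366 = £21,776.8142
Total = £53,202.2664

£53,202.27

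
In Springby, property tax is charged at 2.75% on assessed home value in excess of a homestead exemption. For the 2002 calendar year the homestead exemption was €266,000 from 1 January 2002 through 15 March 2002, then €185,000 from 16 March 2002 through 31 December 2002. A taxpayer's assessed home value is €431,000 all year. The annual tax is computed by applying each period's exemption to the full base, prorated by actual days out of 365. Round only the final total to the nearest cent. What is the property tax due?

1 January – 15 March 2002: 74 days, exemption €266,000 → (€431,000 − €266,000) × 2.75% × 74/365 = €919.9315
16 March – 31 December 2002: 291 days, exemption €185,000 → (€431,000 − €185,000) × 2.75% × 291/365 = €5,393.4658
Total = €6,313.3973

€6,313.40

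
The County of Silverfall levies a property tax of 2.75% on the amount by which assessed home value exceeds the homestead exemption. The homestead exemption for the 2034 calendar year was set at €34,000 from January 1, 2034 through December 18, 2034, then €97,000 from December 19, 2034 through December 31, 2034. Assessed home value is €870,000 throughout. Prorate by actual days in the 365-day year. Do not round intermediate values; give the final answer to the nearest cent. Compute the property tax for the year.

€22,928.29

January 1 – December 18, 2034: 352 days, exemption €34,000 → (€870,000 − €34,000) × 2.75% × 352/365 = €22,171.1781
December 19 – December 31, 2034: 13 days, exemption €97,000 → (€870,000 − €97,000) × 2.75% × 13/365 = €757.1164
Total = €22,928.2945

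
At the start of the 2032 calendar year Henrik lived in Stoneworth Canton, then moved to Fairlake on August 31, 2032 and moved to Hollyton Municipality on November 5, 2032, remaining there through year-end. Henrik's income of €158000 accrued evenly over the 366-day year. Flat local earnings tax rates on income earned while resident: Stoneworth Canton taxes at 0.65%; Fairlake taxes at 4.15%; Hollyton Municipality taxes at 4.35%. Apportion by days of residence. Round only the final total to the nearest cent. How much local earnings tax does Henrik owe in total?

€2934.66

Stoneworth Canton, January 1 – August 30, 2032: 243 days → €158000 × 0.65% × 243/366 = €681.8607
Fairlake, August 31 – November 4, 2032: 66 days → €158000 × 4.15% × 66/366 = €1182.4098
Hollyton Municipality, November 5 – December 31, 2032: 57 days → €158000 × 4.35% × 57/366 = €1070.3852
Total = €2934.6557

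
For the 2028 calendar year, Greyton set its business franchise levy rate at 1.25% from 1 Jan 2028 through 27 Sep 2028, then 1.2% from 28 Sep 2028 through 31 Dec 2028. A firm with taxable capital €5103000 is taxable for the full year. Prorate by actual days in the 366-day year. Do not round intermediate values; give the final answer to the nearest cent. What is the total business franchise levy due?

€63125.23

1 Jan – 27 Sep 2028: 271 days at 1.25% → €5103000 × 1.25% × 271/366 = €47230.6352
28 Sep – 31 Dec 2028: 95 days at 1.2% → €5103000 × 1.2% × 95/366 = €15894.5902
Total = €63125.2254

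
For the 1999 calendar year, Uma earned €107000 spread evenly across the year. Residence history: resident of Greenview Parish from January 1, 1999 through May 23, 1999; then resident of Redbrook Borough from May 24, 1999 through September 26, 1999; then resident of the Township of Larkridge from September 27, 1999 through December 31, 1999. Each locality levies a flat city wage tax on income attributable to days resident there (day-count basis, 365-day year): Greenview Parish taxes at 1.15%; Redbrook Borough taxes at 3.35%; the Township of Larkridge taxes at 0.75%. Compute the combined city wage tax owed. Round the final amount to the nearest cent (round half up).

Greenview Parish, January 1 – May 23, 1999: 143 days → €107000 × 1.15% × 143/365 = €482.0863
Redbrook Borough, May 24 – September 26, 1999: 126 days → €107000 × 3.35% × 126/365 = €1237.3890
The Township of Larkridge, September 27 – December 31, 1999: 96 days → €107000 × 0.75% × 96/365 = €211.0685
Total = €1930.5438

€1930.54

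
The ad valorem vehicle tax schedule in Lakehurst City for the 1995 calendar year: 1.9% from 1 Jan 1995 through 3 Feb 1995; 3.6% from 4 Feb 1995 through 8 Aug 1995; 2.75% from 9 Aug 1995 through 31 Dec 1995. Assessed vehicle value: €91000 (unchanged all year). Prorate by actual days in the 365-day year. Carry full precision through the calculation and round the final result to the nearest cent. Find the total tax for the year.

€2824.62

1 Jan – 3 Feb 1995: 34 days at 1.9% → €91000 × 1.9% × 34/365 = €161.0575
4 Feb – 8 Aug 1995: 186 days at 3.6% → €91000 × 3.6% × 186/365 = €1669.4137
9 Aug – 31 Dec 1995: 145 days at 2.75% → €91000 × 2.75% × 145/365 = €994.1438
Total = €2824.6151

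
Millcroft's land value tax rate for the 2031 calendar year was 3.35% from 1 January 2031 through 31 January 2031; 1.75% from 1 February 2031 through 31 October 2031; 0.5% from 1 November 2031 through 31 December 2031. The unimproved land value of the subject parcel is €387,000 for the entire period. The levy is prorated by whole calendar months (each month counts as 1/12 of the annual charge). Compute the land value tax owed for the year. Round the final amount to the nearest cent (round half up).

€6,482.25

1 January – 31 January 2031: 1 month at 3.35% → €387,000 × 3.35% × 1/12 = €1,080.3750
1 February – 31 October 2031: 9 months at 1.75% → €387,000 × 1.75% × 9/12 = €5,079.3750
1 November – 31 December 2031: 2 months at 0.5% → €387,000 × 0.5% × 2/12 = €322.5000
Total = €6,482.2500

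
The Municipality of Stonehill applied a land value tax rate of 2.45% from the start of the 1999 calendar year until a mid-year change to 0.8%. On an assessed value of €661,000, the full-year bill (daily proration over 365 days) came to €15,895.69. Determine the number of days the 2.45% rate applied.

Let d = days at the first rate; then 365 − d days at the second rate.
€661,000 × [2.45%·d + 0.8%·(365−d)] / 365 = €15,895.69
Solving gives d = 355, so the new rate took effect on December 22, 1999.

355 days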